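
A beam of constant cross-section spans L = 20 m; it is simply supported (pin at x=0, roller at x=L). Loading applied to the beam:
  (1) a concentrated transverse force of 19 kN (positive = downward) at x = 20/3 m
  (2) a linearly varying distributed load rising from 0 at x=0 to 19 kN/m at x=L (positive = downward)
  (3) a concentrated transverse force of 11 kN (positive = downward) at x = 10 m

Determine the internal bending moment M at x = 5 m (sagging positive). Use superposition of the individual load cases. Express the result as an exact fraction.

M(5) = 9305/24 kN·m

Load 1 — point force P=19 kN at a=20/3 m (b=L-a=40/3):
  M_1 = Pbx/L  [x≤a] = 19·(40/3)·5/20 = 190/3 kN·m
Load 2 — triangular load w₀=19 kN/m (0→w₀ over full span):
  M_2 = w₀Lx/6 - w₀x³/(6L) = 19·20·5/6 - 19·5³/(6·20) = 2375/8 kN·m
Load 3 — point force P=11 kN at a=10 m (b=L-a=10):
  M_3 = Pbx/L  [x≤a] = 11·10·5/20 = 55/2 kN·m
Superposition: M = Σ M_i = 9305/24 kN·m ≈ 387.708333 kN·m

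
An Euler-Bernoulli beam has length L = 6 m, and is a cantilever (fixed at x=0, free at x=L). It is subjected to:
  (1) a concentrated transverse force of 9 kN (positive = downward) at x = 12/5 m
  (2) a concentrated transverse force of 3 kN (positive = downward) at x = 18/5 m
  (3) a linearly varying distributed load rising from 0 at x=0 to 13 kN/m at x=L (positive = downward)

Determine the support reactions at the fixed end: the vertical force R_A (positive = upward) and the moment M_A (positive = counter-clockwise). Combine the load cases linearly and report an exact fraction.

R_A = 51 kN, M_A = 942/5 kN·m

Load 1 — point force P=9 kN at a=12/5 m (b=L-a=18/5):
  R_A = P = 9 kN
  M_A = Pa = 9·(12/5) = 108/5 kN·m
Load 2 — point force P=3 kN at a=18/5 m (b=L-a=12/5):
  R_A = P = 3 kN
  M_A = Pa = 3·(18/5) = 54/5 kN·m
Load 3 — triangular load w₀=13 kN/m (0→w₀ over full span):
  R_A = w₀L/2 = 13·6/2 = 39 kN
  M_A = w₀L²/3 = 13·6²/3 = 156 kN·m
Superposition: R_A = 51 kN, M_A = 942/5 kN·m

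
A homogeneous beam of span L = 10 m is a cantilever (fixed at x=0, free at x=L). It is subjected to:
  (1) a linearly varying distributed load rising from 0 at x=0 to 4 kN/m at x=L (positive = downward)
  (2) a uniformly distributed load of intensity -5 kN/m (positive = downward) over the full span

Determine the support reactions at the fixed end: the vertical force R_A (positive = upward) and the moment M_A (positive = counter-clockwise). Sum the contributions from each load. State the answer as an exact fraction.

R_A = -30 kN, M_A = -350/3 kN·m

Load 1 — triangular load w₀=4 kN/m (0→w₀ over full span):
  R_A = w₀L/2 = 4·10/2 = 20 kN
  M_A = w₀L²/3 = 4·10²/3 = 400/3 kN·m
Load 2 — uniform load w=-5 kN/m over full span:
  R_A = wL = (-5)·10 = -50 kN
  M_A = wL²/2 = (-5)·10²/2 = -250 kN·m
Superposition: R_A = -30 kN, M_A = -350/3 kN·m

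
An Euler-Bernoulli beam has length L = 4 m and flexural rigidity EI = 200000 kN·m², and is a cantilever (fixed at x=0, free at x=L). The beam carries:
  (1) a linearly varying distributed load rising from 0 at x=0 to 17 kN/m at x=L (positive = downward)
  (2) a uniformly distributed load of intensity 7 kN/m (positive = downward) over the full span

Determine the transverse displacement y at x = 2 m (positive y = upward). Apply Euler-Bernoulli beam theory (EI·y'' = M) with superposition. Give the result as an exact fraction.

Load 1 — triangular load w₀=17 kN/m (0→w₀ over full span):
  y_1 = (w₀Lx³/12-w₀L²x²/6-w₀x⁵/(120L))/EI = (17·4·2³/12-17·4²·2²/6-17·2⁵/(120·4))/200000 = -2057/3000000 m
Load 2 — uniform load w=7 kN/m over full span:
  y_2 = -wx²(x²-4Lx+6L²)/(24EI) = -7·2²·(2²-4·4·2+6·4²)/(24·200000) = -119/300000 m
Superposition: y = Σ y_i = -3247/3000000 m ≈ -0.001082 m

y(2) = -3247/3000000 m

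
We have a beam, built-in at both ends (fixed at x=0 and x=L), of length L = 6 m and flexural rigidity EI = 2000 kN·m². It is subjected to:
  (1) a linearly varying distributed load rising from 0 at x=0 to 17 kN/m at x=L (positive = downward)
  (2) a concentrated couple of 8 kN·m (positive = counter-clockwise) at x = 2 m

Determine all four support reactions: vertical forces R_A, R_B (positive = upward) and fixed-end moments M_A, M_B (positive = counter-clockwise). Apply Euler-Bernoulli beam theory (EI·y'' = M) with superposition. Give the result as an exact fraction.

R_A = 1537/90 kN, M_A = 102/5 kN·m, R_B = 3053/90 kN, M_B = -419/15 kN·m

Load 1 — triangular load w₀=17 kN/m (0→w₀ over full span):
  R_A = 3w₀L/20 = 3·17·6/20 = 153/10 kN
  M_A = w₀L²/30 = 17·6²/30 = 102/5 kN·m
  R_B = 7w₀L/20 = 7·17·6/20 = 357/10 kN
  M_B = -w₀L²/20 = -17·6²/20 = -153/5 kN·m
Load 2 — applied couple M₀=8 kN·m at a=2 m (b=L-a=4):
  R_A = 6M₀ab/L³ = 6·8·2·4/6³ = 16/9 kN
  M_A = M₀b(2a-b)/L² = 8·4·(2·2-4)/6² = 0 kN·m
  R_B = -6M₀ab/L³ = -6·8·2·4/6³ = -16/9 kN
  M_B = M₀a(2b-a)/L² = 8·2·(2·4-2)/6² = 8/3 kN·m
Superposition: R_A = 1537/90 kN, M_A = 102/5 kN·m, R_B = 3053/90 kN, M_B = -419/15 kN·m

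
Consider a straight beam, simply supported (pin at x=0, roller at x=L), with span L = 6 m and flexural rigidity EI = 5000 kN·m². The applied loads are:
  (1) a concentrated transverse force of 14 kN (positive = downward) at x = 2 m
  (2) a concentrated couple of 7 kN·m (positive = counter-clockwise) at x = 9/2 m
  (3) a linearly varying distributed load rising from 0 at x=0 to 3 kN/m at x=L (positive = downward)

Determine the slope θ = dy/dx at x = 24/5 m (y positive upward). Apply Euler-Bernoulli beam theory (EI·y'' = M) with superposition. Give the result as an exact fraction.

θ(24/5) = 3427397/450000000 rad

Load 1 — point force P=14 kN at a=2 m (b=L-a=4):
  θ_1 = -Pa(2L²-6Lx+3x²+a²)/(6LEI)  [x>a] = -14·2·(2·6²-6·6·(24/5)+3·(24/5)²+2²)/(6·6·5000) = 1211/281250 rad
Load 2 — applied couple M₀=7 kN·m at a=9/2 m (b=L-a=3/2):
  θ_2 = (M₀x²/(2L)-M₀(x-a)+C₁)/EI  [x>a] with C₁=M₀(3b²-L²)/(6L)=-91/16 = (7·(24/5)²/(2·6)-7·((24/5)-(9/2))+(-91/16))/5000 = 2261/2000000 rad
Load 3 — triangular load w₀=3 kN/m (0→w₀ over full span):
  θ_3 = -w₀(7L⁴-30L²x²+15x⁴)/(360LEI) = -3·(7·6⁴-30·6²·(24/5)²+15·(24/5)⁴)/(360·6·5000) = 6813/3125000 rad
Superposition: θ = Σ θ_i = 3427397/450000000 rad ≈ 0.007616 rad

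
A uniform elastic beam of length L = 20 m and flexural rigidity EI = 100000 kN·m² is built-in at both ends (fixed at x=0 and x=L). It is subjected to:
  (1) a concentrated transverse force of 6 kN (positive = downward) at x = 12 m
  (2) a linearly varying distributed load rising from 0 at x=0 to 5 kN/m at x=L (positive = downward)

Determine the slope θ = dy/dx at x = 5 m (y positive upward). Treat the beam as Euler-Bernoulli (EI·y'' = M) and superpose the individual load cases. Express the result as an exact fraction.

θ(5) = -29367/16000000 rad

Load 1 — point force P=6 kN at a=12 m (b=L-a=8):
  θ_1 = -Pb²x(2aL-(3a+b)x)/(2L³EI)  [x≤a] = -6·8²·5·(2·12·20-(3·12+8)·5)/(2·20³·100000) = -39/125000 rad
Load 2 — triangular load w₀=5 kN/m (0→w₀ over full span):
  θ_2 = -w₀(2x(L-x)(L-2x)(x+2L)+x²(L-x)²)/(120LEI) = -5·(2·5·(20-5)·(20-2·5)·(5+2·20)+5²·(20-5)²)/(120·20·100000) = -39/25600 rad
Superposition: θ = Σ θ_i = -29367/16000000 rad ≈ -0.001835 rad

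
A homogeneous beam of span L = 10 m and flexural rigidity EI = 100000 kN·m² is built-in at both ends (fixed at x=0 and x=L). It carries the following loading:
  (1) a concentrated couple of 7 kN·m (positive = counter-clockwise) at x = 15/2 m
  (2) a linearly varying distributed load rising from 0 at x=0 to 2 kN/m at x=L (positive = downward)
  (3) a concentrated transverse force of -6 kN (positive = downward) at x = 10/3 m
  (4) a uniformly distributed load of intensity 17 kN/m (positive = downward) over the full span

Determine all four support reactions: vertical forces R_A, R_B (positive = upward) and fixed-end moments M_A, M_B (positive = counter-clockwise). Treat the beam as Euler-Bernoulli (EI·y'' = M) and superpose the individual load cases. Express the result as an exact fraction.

Load 1 — applied couple M₀=7 kN·m at a=15/2 m (b=L-a=5/2):
  R_A = 6M₀ab/L³ = 6·7·(15/2)·(5/2)/10³ = 63/80 kN
  M_A = M₀b(2a-b)/L² = 7·(5/2)·(2·(15/2)-(5/2))/10² = 35/16 kN·m
  R_B = -6M₀ab/L³ = -6·7·(15/2)·(5/2)/10³ = -63/80 kN
  M_B = M₀a(2b-a)/L² = 7·(15/2)·(2·(5/2)-(15/2))/10² = -21/16 kN·m
Load 2 — triangular load w₀=2 kN/m (0→w₀ over full span):
  R_A = 3w₀L/20 = 3·2·10/20 = 3 kN
  M_A = w₀L²/30 = 2·10²/30 = 20/3 kN·m
  R_B = 7w₀L/20 = 7·2·10/20 = 7 kN
  M_B = -w₀L²/20 = -2·10²/20 = -10 kN·m
Load 3 — point force P=-6 kN at a=10/3 m (b=L-a=20/3):
  R_A = Pb²(3a+b)/L³ = (-6)·(20/3)²·(3·(10/3)+(20/3))/10³ = -40/9 kN
  M_A = Pab²/L² = (-6)·(10/3)·(20/3)²/10² = -80/9 kN·m
  R_B = Pa²(a+3b)/L³ = (-6)·(10/3)²·((10/3)+3·(20/3))/10³ = -14/9 kN
  M_B = -Pa²b/L² = -(-6)·(10/3)²·(20/3)/10² = 40/9 kN·m
Load 4 — uniform load w=17 kN/m over full span:
  R_A = wL/2 = 17·10/2 = 85 kN
  M_A = wL²/12 = 17·10²/12 = 425/3 kN·m
  R_B = wL/2 = 17·10/2 = 85 kN
  M_B = -wL²/12 = -17·10²/12 = -425/3 kN·m
Superposition: R_A = 60727/720 kN, M_A = 20395/144 kN·m, R_B = 64553/720 kN, M_B = -21389/144 kN·m

R_A = 60727/720 kN, M_A = 20395/144 kN·m, R_B = 64553/720 kN, M_B = -21389/144 kN·m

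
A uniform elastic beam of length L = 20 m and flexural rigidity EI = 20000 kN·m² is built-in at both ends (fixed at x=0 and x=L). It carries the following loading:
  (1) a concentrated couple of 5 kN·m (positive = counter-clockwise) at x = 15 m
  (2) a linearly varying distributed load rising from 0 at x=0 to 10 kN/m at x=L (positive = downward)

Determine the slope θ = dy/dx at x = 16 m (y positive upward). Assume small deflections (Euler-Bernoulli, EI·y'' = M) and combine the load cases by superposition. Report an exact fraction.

Load 1 — applied couple M₀=5 kN·m at a=15 m (b=L-a=5):
  θ_1 = (R_Ax²/2 - M_Ax - M₀(x-a))/EI  [x>a] with R_A=9/32, M_A=25/16 = ((9/32)·16²/2 - (25/16)·16 - 5·(16-15))/20000 = 3/10000 rad
Load 2 — triangular load w₀=10 kN/m (0→w₀ over full span):
  θ_2 = -w₀(2x(L-x)(L-2x)(x+2L)+x²(L-x)²)/(120LEI) = -10·(2·16·(20-16)·(20-2·16)·(16+2·20)+16²·(20-16)²)/(120·20·20000) = 32/1875 rad
Superposition: θ = Σ θ_i = 521/30000 rad ≈ 0.017367 rad

θ(16) = 521/30000 rad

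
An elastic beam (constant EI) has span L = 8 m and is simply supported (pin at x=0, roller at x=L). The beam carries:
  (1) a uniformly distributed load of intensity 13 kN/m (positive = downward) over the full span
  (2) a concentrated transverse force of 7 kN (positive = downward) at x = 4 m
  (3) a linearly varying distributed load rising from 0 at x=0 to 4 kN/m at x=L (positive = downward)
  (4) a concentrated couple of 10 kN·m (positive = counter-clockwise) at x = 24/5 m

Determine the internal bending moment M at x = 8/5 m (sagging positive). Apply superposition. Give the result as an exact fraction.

M(8/5) = 10294/125 kN·m

Load 1 — uniform load w=13 kN/m over full span:
  M_1 = wx(L-x)/2 = 13·(8/5)·(8-(8/5))/2 = 1664/25 kN·m
Load 2 — point force P=7 kN at a=4 m (b=L-a=4):
  M_2 = Pbx/L  [x≤a] = 7·4·(8/5)/8 = 28/5 kN·m
Load 3 — triangular load w₀=4 kN/m (0→w₀ over full span):
  M_3 = w₀Lx/6 - w₀x³/(6L) = 4·8·(8/5)/6 - 4·(8/5)³/(6·8) = 1024/125 kN·m
Load 4 — applied couple M₀=10 kN·m at a=24/5 m (b=L-a=16/5):
  M_4 = M₀x/L  [x≤a] = 10·(8/5)/8 = 2 kN·m
Superposition: M = Σ M_i = 10294/125 kN·m ≈ 82.352000 kN·m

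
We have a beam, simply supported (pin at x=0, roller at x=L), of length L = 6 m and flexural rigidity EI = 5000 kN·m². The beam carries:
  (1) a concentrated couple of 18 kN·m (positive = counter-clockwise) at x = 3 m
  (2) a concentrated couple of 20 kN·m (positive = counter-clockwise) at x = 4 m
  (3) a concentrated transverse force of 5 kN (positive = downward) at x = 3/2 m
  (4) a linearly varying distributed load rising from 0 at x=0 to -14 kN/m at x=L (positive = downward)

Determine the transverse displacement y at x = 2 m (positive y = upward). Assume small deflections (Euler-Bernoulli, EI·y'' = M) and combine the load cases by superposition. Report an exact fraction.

Load 1 — applied couple M₀=18 kN·m at a=3 m (b=L-a=3):
  y_1 = (M₀x³/(6L)+C₁x)/EI  [x≤a] with C₁=M₀(3b²-L²)/(6L)=-9/2 = (18·2³/(6·6)+(-9/2)·2)/5000 = -1/1000 m
Load 2 — applied couple M₀=20 kN·m at a=4 m (b=L-a=2):
  y_2 = (M₀x³/(6L)+C₁x)/EI  [x≤a] with C₁=M₀(3b²-L²)/(6L)=-40/3 = (20·2³/(6·6)+(-40/3)·2)/5000 = -1/225 m
Load 3 — point force P=5 kN at a=3/2 m (b=L-a=9/2):
  y_3 = -Pa(L-x)(2Lx-a²-x²)/(6LEI)  [x>a] = -5·(3/2)·(6-2)·(2·6·2-(3/2)²-2²)/(6·6·5000) = -71/24000 m
Load 4 — triangular load w₀=-14 kN/m (0→w₀ over full span):
  y_4 = -w₀x(7L⁴-10L²x²+3x⁴)/(360LEI) = -(-14)·2·(7·6⁴-10·6²·2²+3·2⁴)/(360·6·5000) = 112/5625 m
Superposition: y = Σ y_i = 1381/120000 m ≈ 0.011508 m

y(2) = 1381/120000 m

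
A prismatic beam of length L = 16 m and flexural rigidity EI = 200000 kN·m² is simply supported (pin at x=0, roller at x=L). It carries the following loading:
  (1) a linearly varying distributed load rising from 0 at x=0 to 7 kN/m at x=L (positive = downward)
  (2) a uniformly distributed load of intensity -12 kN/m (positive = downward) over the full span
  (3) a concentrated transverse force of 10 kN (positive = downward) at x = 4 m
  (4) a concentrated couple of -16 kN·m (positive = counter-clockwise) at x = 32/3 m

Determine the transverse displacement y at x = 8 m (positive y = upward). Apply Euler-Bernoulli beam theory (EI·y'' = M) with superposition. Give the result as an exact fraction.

y(8) = 383/11250 m

Load 1 — triangular load w₀=7 kN/m (0→w₀ over full span):
  y_1 = -w₀x(7L⁴-10L²x²+3x⁴)/(360LEI) = -7·8·(7·16⁴-10·16²·8²+3·8⁴)/(360·16·200000) = -28/1875 m
Load 2 — uniform load w=-12 kN/m over full span:
  y_2 = -wx(L³-2Lx²+x³)/(24EI) = -(-12)·8·(16³-2·16·8²+8³)/(24·200000) = 32/625 m
Load 3 — point force P=10 kN at a=4 m (b=L-a=12):
  y_3 = -Pa(L-x)(2Lx-a²-x²)/(6LEI)  [x>a] = -10·4·(16-8)·(2·16·8-4²-8²)/(6·16·200000) = -11/3750 m
Load 4 — applied couple M₀=-16 kN·m at a=32/3 m (b=L-a=16/3):
  y_4 = (M₀x³/(6L)+C₁x)/EI  [x≤a] with C₁=M₀(3b²-L²)/(6L)=256/9 = ((-16)·8³/(6·16)+(256/9)·8)/200000 = 4/5625 m
Superposition: y = Σ y_i = 383/11250 m ≈ 0.034044 m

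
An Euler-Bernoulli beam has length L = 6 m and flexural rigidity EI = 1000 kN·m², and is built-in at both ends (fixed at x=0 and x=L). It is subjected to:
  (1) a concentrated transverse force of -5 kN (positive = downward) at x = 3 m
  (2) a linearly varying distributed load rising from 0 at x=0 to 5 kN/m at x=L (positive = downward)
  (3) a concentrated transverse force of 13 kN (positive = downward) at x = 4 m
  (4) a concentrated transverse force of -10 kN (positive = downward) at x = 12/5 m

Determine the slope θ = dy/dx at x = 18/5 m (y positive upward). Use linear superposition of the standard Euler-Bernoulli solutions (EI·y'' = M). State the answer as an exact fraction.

Load 1 — point force P=-5 kN at a=3 m (b=L-a=3):
  θ_1 = Pa²(L-x)(2bL-(3b+a)(L-x))/(2L³EI)  [x>a] = (-5)·3²·(6-(18/5))·(2·3·6-(3·3+3)·(6-(18/5)))/(2·6³·1000) = -9/5000 rad
Load 2 — triangular load w₀=5 kN/m (0→w₀ over full span):
  θ_2 = -w₀(2x(L-x)(L-2x)(x+2L)+x²(L-x)²)/(120LEI) = -5·(2·(18/5)·(6-(18/5))·(6-2·(18/5))·((18/5)+2·6)+(18/5)²·(6-(18/5))²)/(120·6·1000) = 27/15625 rad
Load 3 — point force P=13 kN at a=4 m (b=L-a=2):
  θ_3 = -Pb²x(2aL-(3a+b)x)/(2L³EI)  [x≤a] = -13·2²·(18/5)·(2·4·6-(3·4+2)·(18/5))/(2·6³·1000) = 13/12500 rad
Load 4 — point force P=-10 kN at a=12/5 m (b=L-a=18/5):
  θ_4 = Pa²(L-x)(2bL-(3b+a)(L-x))/(2L³EI)  [x>a] = (-10)·(12/5)²·(6-(18/5))·(2·(18/5)·6-(3·(18/5)+(12/5))·(6-(18/5)))/(2·6³·1000) = -288/78125 rad
Superposition: θ = Σ θ_i = -1699/625000 rad ≈ -0.002718 rad

θ(18/5) = -1699/625000 rad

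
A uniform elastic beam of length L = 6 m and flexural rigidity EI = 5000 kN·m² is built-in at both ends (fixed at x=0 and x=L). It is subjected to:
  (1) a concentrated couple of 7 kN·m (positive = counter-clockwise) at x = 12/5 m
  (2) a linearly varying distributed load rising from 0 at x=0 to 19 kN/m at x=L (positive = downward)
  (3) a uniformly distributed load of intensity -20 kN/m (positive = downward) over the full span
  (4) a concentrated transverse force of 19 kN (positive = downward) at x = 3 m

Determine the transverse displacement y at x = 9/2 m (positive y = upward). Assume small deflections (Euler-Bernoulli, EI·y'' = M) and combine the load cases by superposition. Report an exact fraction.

Load 1 — applied couple M₀=7 kN·m at a=12/5 m (b=L-a=18/5):
  y_1 = (R_Ax³/6 - M_Ax²/2 - M₀(x-a)²/2)/EI  [x>a] with R_A=42/25, M_A=21/25 = ((42/25)·(9/2)³/6 - (21/25)·(9/2)²/2 - 7·((9/2)-(12/5))²/2)/5000 = 63/200000 m
Load 2 — triangular load w₀=19 kN/m (0→w₀ over full span):
  y_2 = -w₀x²(L-x)²(x+2L)/(120LEI) = -19·(9/2)²·(6-(9/2))²·((9/2)+2·6)/(120·6·5000) = -50787/12800000 m
Load 3 — uniform load w=-20 kN/m over full span:
  y_3 = -wx²(L-x)²/(24EI) = -(-20)·(9/2)²·(6-(9/2))²/(24·5000) = 243/32000 m
Load 4 — point force P=19 kN at a=3 m (b=L-a=3):
  y_4 = -Pa²(L-x)²(3bL-(3b+a)(L-x))/(6L³EI)  [x>a] = -19·3²·(6-(9/2))²·(3·3·6-(3·3+3)·(6-(9/2)))/(6·6³·5000) = -171/80000 m
Superposition: y = Σ y_i = 4617/2560000 m ≈ 0.001804 m

y(9/2) = 4617/2560000 m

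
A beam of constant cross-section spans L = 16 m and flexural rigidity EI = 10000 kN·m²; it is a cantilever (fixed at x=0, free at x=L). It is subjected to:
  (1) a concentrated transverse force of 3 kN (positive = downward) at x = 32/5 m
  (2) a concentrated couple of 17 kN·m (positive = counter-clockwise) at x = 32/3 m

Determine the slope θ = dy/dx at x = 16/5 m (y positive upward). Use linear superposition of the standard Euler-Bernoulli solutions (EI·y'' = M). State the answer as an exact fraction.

Load 1 — point force P=3 kN at a=32/5 m (b=L-a=48/5):
  θ_1 = -Px(2a-x)/(2EI)  [x≤a] = -3·(16/5)·(2·(32/5)-(16/5))/(2·10000) = -72/15625 rad
Load 2 — applied couple M₀=17 kN·m at a=32/3 m (b=L-a=16/3):
  θ_2 = M₀x/EI  [x≤a] = 17·(16/5)/10000 = 17/3125 rad
Superposition: θ = Σ θ_i = 13/15625 rad ≈ 0.000832 rad

θ(16/5) = 13/15625 rad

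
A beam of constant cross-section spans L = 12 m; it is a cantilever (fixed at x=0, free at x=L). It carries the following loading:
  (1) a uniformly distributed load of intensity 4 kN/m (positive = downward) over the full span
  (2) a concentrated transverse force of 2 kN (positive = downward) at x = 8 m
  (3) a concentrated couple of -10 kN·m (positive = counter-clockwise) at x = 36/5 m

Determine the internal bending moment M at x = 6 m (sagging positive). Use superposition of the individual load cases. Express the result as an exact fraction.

Load 1 — uniform load w=4 kN/m over full span:
  M_1 = -w(L-x)²/2 = -4·(12-6)²/2 = -72 kN·m
Load 2 — point force P=2 kN at a=8 m (b=L-a=4):
  M_2 = -P(a-x)  [x≤a] = -2·(8-6) = -4 kN·m
Load 3 — applied couple M₀=-10 kN·m at a=36/5 m (b=L-a=24/5):
  M_3 = M₀  [x≤a] = (-10) = -10 kN·m
Superposition: M = Σ M_i = -86 kN·m ≈ -86.000000 kN·m

M(6) = -86 kN·m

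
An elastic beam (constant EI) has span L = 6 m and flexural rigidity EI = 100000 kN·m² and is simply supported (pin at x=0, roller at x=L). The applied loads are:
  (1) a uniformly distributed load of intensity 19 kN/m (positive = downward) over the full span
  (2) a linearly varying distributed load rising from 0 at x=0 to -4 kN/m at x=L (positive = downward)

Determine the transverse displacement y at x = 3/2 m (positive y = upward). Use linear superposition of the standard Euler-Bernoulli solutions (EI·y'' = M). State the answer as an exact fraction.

y(3/2) = -13149/6400000 m

Load 1 — uniform load w=19 kN/m over full span:
  y_1 = -wx(L³-2Lx²+x³)/(24EI) = -19·(3/2)·(6³-2·6·(3/2)²+(3/2)³)/(24·100000) = -29241/12800000 m
Load 2 — triangular load w₀=-4 kN/m (0→w₀ over full span):
  y_2 = -w₀x(7L⁴-10L²x²+3x⁴)/(360LEI) = -(-4)·(3/2)·(7·6⁴-10·6²·(3/2)²+3·(3/2)⁴)/(360·6·100000) = 2943/12800000 m
Superposition: y = Σ y_i = -13149/6400000 m ≈ -0.002055 m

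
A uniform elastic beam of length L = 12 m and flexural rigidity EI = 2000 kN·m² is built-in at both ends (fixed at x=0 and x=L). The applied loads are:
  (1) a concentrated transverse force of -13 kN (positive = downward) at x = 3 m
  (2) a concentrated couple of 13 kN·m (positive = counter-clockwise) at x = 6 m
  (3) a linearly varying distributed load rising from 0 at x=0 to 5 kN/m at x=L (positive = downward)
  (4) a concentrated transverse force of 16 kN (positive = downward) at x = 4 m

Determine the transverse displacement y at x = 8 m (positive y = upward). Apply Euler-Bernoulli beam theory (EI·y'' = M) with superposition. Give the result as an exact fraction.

y(8) = -893/12960 m

Load 1 — point force P=-13 kN at a=3 m (b=L-a=9):
  y_1 = -Pa²(L-x)²(3bL-(3b+a)(L-x))/(6L³EI)  [x>a] = -(-13)·3²·(12-8)²·(3·9·12-(3·9+3)·(12-8))/(6·12³·2000) = 221/12000 m
Load 2 — applied couple M₀=13 kN·m at a=6 m (b=L-a=6):
  y_2 = (R_Ax³/6 - M_Ax²/2 - M₀(x-a)²/2)/EI  [x>a] with R_A=13/8, M_A=13/4 = ((13/8)·8³/6 - (13/4)·8²/2 - 13·(8-6)²/2)/2000 = 13/3000 m
Load 3 — triangular load w₀=5 kN/m (0→w₀ over full span):
  y_3 = -w₀x²(L-x)²(x+2L)/(120LEI) = -5·8²·(12-8)²·(8+2·12)/(120·12·2000) = -64/1125 m
Load 4 — point force P=16 kN at a=4 m (b=L-a=8):
  y_4 = -Pa²(L-x)²(3bL-(3b+a)(L-x))/(6L³EI)  [x>a] = -16·4²·(12-8)²·(3·8·12-(3·8+4)·(12-8))/(6·12³·2000) = -352/10125 m
Superposition: y = Σ y_i = -893/12960 m ≈ -0.068904 m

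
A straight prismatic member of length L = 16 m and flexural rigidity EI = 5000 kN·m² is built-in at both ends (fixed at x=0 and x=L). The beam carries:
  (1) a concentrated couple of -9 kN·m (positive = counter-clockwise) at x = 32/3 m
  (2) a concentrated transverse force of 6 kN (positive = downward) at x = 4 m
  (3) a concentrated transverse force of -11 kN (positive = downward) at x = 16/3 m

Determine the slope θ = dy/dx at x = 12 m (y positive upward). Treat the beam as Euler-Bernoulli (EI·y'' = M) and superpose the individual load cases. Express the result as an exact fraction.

Load 1 — applied couple M₀=-9 kN·m at a=32/3 m (b=L-a=16/3):
  θ_1 = (R_Ax²/2 - M_Ax - M₀(x-a))/EI  [x>a] with R_A=-3/4, M_A=-3 = ((-3/4)·12²/2 - (-3)·12 - (-9)·(12-(32/3)))/5000 = -3/2500 rad
Load 2 — point force P=6 kN at a=4 m (b=L-a=12):
  θ_2 = Pa²(L-x)(2bL-(3b+a)(L-x))/(2L³EI)  [x>a] = 6·4²·(16-12)·(2·12·16-(3·12+4)·(16-12))/(2·16³·5000) = 21/10000 rad
Load 3 — point force P=-11 kN at a=16/3 m (b=L-a=32/3):
  θ_3 = Pa²(L-x)(2bL-(3b+a)(L-x))/(2L³EI)  [x>a] = (-11)·(16/3)²·(16-12)·(2·(32/3)·16-(3·(32/3)+(16/3))·(16-12))/(2·16³·5000) = -11/1875 rad
Superposition: θ = Σ θ_i = -149/30000 rad ≈ -0.004967 rad

θ(12) = -149/30000 rad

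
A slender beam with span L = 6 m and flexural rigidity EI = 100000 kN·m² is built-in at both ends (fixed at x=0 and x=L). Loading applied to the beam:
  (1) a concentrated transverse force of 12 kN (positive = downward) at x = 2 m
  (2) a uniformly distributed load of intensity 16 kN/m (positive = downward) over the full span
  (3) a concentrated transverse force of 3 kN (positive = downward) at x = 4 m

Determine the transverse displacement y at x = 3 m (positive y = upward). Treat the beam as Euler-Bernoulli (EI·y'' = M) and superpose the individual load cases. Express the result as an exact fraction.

y(3) = -133/200000 m

Load 1 — point force P=12 kN at a=2 m (b=L-a=4):
  y_1 = -Pa²(L-x)²(3bL-(3b+a)(L-x))/(6L³EI)  [x>a] = -12·2²·(6-3)²·(3·4·6-(3·4+2)·(6-3))/(6·6³·100000) = -1/10000 m
Load 2 — uniform load w=16 kN/m over full span:
  y_2 = -wx²(L-x)²/(24EI) = -16·3²·(6-3)²/(24·100000) = -27/50000 m
Load 3 — point force P=3 kN at a=4 m (b=L-a=2):
  y_3 = -Pb²x²(3aL-(3a+b)x)/(6L³EI)  [x≤a] = -3·2²·3²·(3·4·6-(3·4+2)·3)/(6·6³·100000) = -1/40000 m
Superposition: y = Σ y_i = -133/200000 m ≈ -0.000665 m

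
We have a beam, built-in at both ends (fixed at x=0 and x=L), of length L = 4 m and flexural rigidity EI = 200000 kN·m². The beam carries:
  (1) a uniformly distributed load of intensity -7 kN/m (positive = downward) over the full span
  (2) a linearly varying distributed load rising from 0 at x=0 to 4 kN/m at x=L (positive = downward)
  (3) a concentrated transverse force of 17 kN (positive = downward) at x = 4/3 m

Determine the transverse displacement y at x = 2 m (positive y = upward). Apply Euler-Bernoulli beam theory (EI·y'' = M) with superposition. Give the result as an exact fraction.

Load 1 — uniform load w=-7 kN/m over full span:
  y_1 = -wx²(L-x)²/(24EI) = -(-7)·2²·(4-2)²/(24·200000) = 7/300000 m
Load 2 — triangular load w₀=4 kN/m (0→w₀ over full span):
  y_2 = -w₀x²(L-x)²(x+2L)/(120LEI) = -4·2²·(4-2)²·(2+2·4)/(120·4·200000) = -1/150000 m
Load 3 — point force P=17 kN at a=4/3 m (b=L-a=8/3):
  y_3 = -Pa²(L-x)²(3bL-(3b+a)(L-x))/(6L³EI)  [x>a] = -17·(4/3)²·(4-2)²·(3·(8/3)·4-(3·(8/3)+(4/3))·(4-2))/(6·4³·200000) = -17/810000 m
Superposition: y = Σ y_i = -7/1620000 m ≈ -0.000004 m

y(2) = -7/1620000 m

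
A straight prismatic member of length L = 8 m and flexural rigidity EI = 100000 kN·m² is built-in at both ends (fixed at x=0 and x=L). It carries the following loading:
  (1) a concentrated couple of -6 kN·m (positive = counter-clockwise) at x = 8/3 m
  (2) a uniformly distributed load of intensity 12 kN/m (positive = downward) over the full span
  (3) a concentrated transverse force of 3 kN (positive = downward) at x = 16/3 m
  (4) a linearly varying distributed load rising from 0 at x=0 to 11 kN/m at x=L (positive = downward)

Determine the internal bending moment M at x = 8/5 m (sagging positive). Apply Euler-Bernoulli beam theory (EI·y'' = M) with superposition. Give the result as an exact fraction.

M(8/5) = -2992/375 kN·m

Load 1 — applied couple M₀=-6 kN·m at a=8/3 m (b=L-a=16/3):
  M_1 = R_Ax - M_A  [x≤a] with R_A=-1, M_A=0 = (-1)·(8/5) - 0 = -8/5 kN·m
Load 2 — uniform load w=12 kN/m over full span:
  M_2 = wLx/2 - wL²/12 - wx²/2 = 12·8·(8/5)/2 - 12·8²/12 - 12·(8/5)²/2 = -64/25 kN·m
Load 3 — point force P=3 kN at a=16/3 m (b=L-a=8/3):
  M_3 = Pb²(3a+b)x/L³ - Pab²/L²  [x≤a] = 3·(8/3)²·(3·(16/3)+(8/3))·(8/5)/8³ - 3·(16/3)·(8/3)²/8² = -8/15 kN·m
Load 4 — triangular load w₀=11 kN/m (0→w₀ over full span):
  M_4 = 3w₀Lx/20 - w₀L²/30 - w₀x³/(6L) = 3·11·8·(8/5)/20 - 11·8²/30 - 11·(8/5)³/(6·8) = -1232/375 kN·m
Superposition: M = Σ M_i = -2992/375 kN·m ≈ -7.978667 kN·m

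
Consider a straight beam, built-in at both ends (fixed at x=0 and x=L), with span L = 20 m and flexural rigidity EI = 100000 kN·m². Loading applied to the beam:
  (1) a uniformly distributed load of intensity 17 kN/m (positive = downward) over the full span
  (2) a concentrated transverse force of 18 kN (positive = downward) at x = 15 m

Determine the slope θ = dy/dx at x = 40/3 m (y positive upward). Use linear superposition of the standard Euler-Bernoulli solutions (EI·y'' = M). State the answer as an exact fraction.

Load 1 — uniform load w=17 kN/m over full span:
  θ_1 = -wx(L-x)(L-2x)/(12EI) = -17·(40/3)·(20-(40/3))·(20-2·(40/3))/(12·100000) = 17/2025 rad
Load 2 — point force P=18 kN at a=15 m (b=L-a=5):
  θ_2 = -Pb²x(2aL-(3a+b)x)/(2L³EI)  [x≤a] = -18·5²·(40/3)·(2·15·20-(3·15+5)·(40/3))/(2·20³·100000) = 1/4000 rad
Superposition: θ = Σ θ_i = 2801/324000 rad ≈ 0.008645 rad

θ(40/3) = 2801/324000 rad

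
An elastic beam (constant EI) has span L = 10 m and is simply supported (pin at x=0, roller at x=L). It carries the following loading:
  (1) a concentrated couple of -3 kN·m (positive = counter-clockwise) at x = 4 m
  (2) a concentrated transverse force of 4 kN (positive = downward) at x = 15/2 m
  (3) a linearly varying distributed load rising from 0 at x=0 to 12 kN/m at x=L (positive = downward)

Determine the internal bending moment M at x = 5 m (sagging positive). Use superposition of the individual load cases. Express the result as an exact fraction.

Load 1 — applied couple M₀=-3 kN·m at a=4 m (b=L-a=6):
  M_1 = M₀x/L - M₀  [x>a] = (-3)·5/10 - (-3) = 3/2 kN·m
Load 2 — point force P=4 kN at a=15/2 m (b=L-a=5/2):
  M_2 = Pbx/L  [x≤a] = 4·(5/2)·5/10 = 5 kN·m
Load 3 — triangular load w₀=12 kN/m (0→w₀ over full span):
  M_3 = w₀Lx/6 - w₀x³/(6L) = 12·10·5/6 - 12·5³/(6·10) = 75 kN·m
Superposition: M = Σ M_i = 163/2 kN·m ≈ 81.500000 kN·m

M(5) = 163/2 kN·m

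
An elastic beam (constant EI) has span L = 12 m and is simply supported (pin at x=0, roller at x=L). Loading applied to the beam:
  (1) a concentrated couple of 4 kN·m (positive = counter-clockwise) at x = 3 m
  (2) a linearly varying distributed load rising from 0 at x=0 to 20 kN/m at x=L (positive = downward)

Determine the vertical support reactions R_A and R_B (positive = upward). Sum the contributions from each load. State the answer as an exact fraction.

Load 1 — applied couple M₀=4 kN·m at a=3 m (b=L-a=9):
  R_A = M₀/L = 4/12 = 1/3 kN
  R_B = -M₀/L = -4/12 = -1/3 kN
Load 2 — triangular load w₀=20 kN/m (0→w₀ over full span):
  R_A = w₀L/6 = 20·12/6 = 40 kN
  R_B = w₀L/3 = 20·12/3 = 80 kN
Superposition: R_A = 121/3 kN, R_B = 239/3 kN

R_A = 121/3 kN, R_B = 239/3 kN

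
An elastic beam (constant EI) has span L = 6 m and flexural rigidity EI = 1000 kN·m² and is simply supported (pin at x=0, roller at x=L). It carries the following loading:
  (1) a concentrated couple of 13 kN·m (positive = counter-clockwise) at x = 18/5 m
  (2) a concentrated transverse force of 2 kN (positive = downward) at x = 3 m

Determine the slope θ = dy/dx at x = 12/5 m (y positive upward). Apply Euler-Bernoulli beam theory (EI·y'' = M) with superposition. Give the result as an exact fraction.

θ(12/5) = -107/50000 rad

Load 1 — applied couple M₀=13 kN·m at a=18/5 m (b=L-a=12/5):
  θ_1 = (M₀x²/(2L)+C₁)/EI  [x≤a] with C₁=M₀(3b²-L²)/(6L)=-169/25 = (13·(12/5)²/(2·6)+(-169/25))/1000 = -13/25000 rad
Load 2 — point force P=2 kN at a=3 m (b=L-a=3):
  θ_2 = -Pb(L²-b²-3x²)/(6LEI)  [x≤a] = -2·3·(6²-3²-3·(12/5)²)/(6·6·1000) = -81/50000 rad
Superposition: θ = Σ θ_i = -107/50000 rad ≈ -0.002140 rad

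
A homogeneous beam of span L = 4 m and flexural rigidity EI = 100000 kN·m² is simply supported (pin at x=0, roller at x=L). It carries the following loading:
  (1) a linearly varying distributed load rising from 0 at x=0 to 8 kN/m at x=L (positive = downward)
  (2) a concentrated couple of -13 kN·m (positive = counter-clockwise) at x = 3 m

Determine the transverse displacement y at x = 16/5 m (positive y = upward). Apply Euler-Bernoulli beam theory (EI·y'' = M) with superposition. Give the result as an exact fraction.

y(16/5) = -102471/3125000000 m

Load 1 — triangular load w₀=8 kN/m (0→w₀ over full span):
  y_1 = -w₀x(7L⁴-10L²x²+3x⁴)/(360LEI) = -8·(16/5)·(7·4⁴-10·4²·(16/5)²+3·(16/5)⁴)/(360·4·100000) = -4064/48828125 m
Load 2 — applied couple M₀=-13 kN·m at a=3 m (b=L-a=1):
  y_2 = (M₀x³/(6L)-M₀(x-a)²/2+C₁x)/EI  [x>a] with C₁=M₀(3b²-L²)/(6L)=169/24 = ((-13)·(16/5)³/(6·4)-(-13)·((16/5)-3)²/2+(169/24)·(16/5))/100000 = 1261/25000000 m
Superposition: y = Σ y_i = -102471/3125000000 m ≈ -0.000033 m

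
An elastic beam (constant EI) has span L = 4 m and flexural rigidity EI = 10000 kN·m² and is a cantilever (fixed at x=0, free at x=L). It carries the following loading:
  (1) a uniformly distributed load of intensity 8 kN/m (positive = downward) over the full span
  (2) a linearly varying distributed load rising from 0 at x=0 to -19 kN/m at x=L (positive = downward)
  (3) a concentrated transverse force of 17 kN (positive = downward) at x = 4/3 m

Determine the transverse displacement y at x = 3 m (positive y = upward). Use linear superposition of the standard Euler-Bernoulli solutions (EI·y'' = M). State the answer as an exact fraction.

Load 1 — uniform load w=8 kN/m over full span:
  y_1 = -wx²(x²-4Lx+6L²)/(24EI) = -8·3²·(3²-4·4·3+6·4²)/(24·10000) = -171/10000 m
Load 2 — triangular load w₀=-19 kN/m (0→w₀ over full span):
  y_2 = (w₀Lx³/12-w₀L²x²/6-w₀x⁵/(120L))/EI = ((-19)·4·3³/12-(-19)·4²·3²/6-(-19)·3⁵/(120·4))/10000 = 47139/1600000 m
Load 3 — point force P=17 kN at a=4/3 m (b=L-a=8/3):
  y_3 = -Pa²(3x-a)/(6EI)  [x>a] = -17·(4/3)²·(3·3-(4/3))/(6·10000) = -391/101250 m
Superposition: y = Σ y_i = 1101619/129600000 m ≈ 0.008500 m

y(3) = 1101619/129600000 m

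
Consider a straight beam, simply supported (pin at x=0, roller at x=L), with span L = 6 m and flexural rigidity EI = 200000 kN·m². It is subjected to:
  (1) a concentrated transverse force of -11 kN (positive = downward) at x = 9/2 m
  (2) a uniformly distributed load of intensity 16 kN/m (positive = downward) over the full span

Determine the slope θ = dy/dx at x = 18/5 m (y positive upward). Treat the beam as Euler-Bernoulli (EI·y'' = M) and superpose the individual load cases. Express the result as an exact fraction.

Load 1 — point force P=-11 kN at a=9/2 m (b=L-a=3/2):
  θ_1 = -Pb(L²-b²-3x²)/(6LEI)  [x≤a] = -(-11)·(3/2)·(6²-(3/2)²-3·(18/5)²)/(6·6·200000) = -1881/160000000 rad
Load 2 — uniform load w=16 kN/m over full span:
  θ_2 = -w(L³-6Lx²+4x³)/(24EI) = -16·(6³-6·6·(18/5)²+4·(18/5)³)/(24·200000) = 333/1562500 rad
Superposition: θ = Σ θ_i = 161091/800000000 rad ≈ 0.000201 rad

θ(18/5) = 161091/800000000 rad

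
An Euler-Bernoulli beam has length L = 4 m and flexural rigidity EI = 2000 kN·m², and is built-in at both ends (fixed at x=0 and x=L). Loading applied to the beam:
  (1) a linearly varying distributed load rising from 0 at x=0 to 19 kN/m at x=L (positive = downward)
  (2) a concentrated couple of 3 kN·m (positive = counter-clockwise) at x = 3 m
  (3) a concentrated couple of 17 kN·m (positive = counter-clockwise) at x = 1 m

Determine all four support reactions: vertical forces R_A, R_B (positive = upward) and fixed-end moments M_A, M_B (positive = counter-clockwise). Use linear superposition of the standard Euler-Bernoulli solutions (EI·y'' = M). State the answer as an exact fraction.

Load 1 — triangular load w₀=19 kN/m (0→w₀ over full span):
  R_A = 3w₀L/20 = 3·19·4/20 = 57/5 kN
  M_A = w₀L²/30 = 19·4²/30 = 152/15 kN·m
  R_B = 7w₀L/20 = 7·19·4/20 = 133/5 kN
  M_B = -w₀L²/20 = -19·4²/20 = -76/5 kN·m
Load 2 — applied couple M₀=3 kN·m at a=3 m (b=L-a=1):
  R_A = 6M₀ab/L³ = 6·3·3·1/4³ = 27/32 kN
  M_A = M₀b(2a-b)/L² = 3·1·(2·3-1)/4² = 15/16 kN·m
  R_B = -6M₀ab/L³ = -6·3·3·1/4³ = -27/32 kN
  M_B = M₀a(2b-a)/L² = 3·3·(2·1-3)/4² = -9/16 kN·m
Load 3 — applied couple M₀=17 kN·m at a=1 m (b=L-a=3):
  R_A = 6M₀ab/L³ = 6·17·1·3/4³ = 153/32 kN
  M_A = M₀b(2a-b)/L² = 17·3·(2·1-3)/4² = -51/16 kN·m
  R_B = -6M₀ab/L³ = -6·17·1·3/4³ = -153/32 kN
  M_B = M₀a(2b-a)/L² = 17·1·(2·3-1)/4² = 85/16 kN·m
Superposition: R_A = 681/40 kN, M_A = 473/60 kN·m, R_B = 839/40 kN, M_B = -209/20 kN·m

R_A = 681/40 kN, M_A = 473/60 kN·m, R_B = 839/40 kN, M_B = -209/20 kN·m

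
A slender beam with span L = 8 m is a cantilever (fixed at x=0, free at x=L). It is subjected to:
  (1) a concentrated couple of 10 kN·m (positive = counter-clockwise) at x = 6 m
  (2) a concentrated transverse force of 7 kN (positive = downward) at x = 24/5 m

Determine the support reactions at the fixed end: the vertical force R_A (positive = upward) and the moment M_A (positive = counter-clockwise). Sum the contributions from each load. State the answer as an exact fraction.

R_A = 7 kN, M_A = 118/5 kN·m

Load 1 — applied couple M₀=10 kN·m at a=6 m (b=L-a=2):
  R_A = 0 kN
  M_A = -M₀ = -10 kN·m
Load 2 — point force P=7 kN at a=24/5 m (b=L-a=16/5):
  R_A = P = 7 kN
  M_A = Pa = 7·(24/5) = 168/5 kN·m
Superposition: R_A = 7 kN, M_A = 118/5 kN·m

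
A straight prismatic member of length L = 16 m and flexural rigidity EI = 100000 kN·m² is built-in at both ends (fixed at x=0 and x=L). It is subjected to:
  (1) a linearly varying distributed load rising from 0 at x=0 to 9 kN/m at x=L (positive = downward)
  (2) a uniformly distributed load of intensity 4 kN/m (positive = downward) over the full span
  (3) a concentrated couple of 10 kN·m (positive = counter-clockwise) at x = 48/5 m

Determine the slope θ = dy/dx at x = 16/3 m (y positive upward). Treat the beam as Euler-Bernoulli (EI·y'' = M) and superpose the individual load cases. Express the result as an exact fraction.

Load 1 — triangular load w₀=9 kN/m (0→w₀ over full span):
  θ_1 = -w₀(2x(L-x)(L-2x)(x+2L)+x²(L-x)²)/(120LEI) = -9·(2·(16/3)·(16-(16/3))·(16-2·(16/3))·((16/3)+2·16)+(16/3)²·(16-(16/3))²)/(120·16·100000) = -512/421875 rad
Load 2 — uniform load w=4 kN/m over full span:
  θ_2 = -wx(L-x)(L-2x)/(12EI) = -4·(16/3)·(16-(16/3))·(16-2·(16/3))/(12·100000) = -256/253125 rad
Load 3 — applied couple M₀=10 kN·m at a=48/5 m (b=L-a=32/5):
  θ_3 = (R_Ax²/2 - M_Ax)/EI  [x≤a] with R_A=9/10, M_A=16/5 = ((9/10)·(16/3)²/2 - (16/5)·(16/3))/100000 = -2/46875 rad
Superposition: θ = Σ θ_i = -574/253125 rad ≈ -0.002268 rad

θ(16/3) = -574/253125 rad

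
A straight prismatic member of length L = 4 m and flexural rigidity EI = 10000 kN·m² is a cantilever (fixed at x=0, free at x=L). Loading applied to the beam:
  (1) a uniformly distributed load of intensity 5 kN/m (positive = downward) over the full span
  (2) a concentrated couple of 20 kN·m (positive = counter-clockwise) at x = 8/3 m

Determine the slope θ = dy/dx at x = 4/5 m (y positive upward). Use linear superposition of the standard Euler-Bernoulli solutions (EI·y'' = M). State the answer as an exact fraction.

θ(4/5) = -47/46875 rad

Load 1 — uniform load w=5 kN/m over full span:
  θ_1 = -wx(x²-3Lx+3L²)/(6EI) = -5·(4/5)·((4/5)²-3·4·(4/5)+3·4²)/(6·10000) = -122/46875 rad
Load 2 — applied couple M₀=20 kN·m at a=8/3 m (b=L-a=4/3):
  θ_2 = M₀x/EI  [x≤a] = 20·(4/5)/10000 = 1/625 rad
Superposition: θ = Σ θ_i = -47/46875 rad ≈ -0.001003 rad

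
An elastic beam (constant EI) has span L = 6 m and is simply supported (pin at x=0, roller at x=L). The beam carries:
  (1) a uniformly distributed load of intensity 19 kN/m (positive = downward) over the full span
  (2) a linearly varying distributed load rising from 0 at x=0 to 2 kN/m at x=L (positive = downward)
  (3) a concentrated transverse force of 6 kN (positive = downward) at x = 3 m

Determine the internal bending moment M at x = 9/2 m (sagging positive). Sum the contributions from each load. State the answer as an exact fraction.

M(9/2) = 1161/16 kN·m

Load 1 — uniform load w=19 kN/m over full span:
  M_1 = wx(L-x)/2 = 19·(9/2)·(6-(9/2))/2 = 513/8 kN·m
Load 2 — triangular load w₀=2 kN/m (0→w₀ over full span):
  M_2 = w₀Lx/6 - w₀x³/(6L) = 2·6·(9/2)/6 - 2·(9/2)³/(6·6) = 63/16 kN·m
Load 3 — point force P=6 kN at a=3 m (b=L-a=3):
  M_3 = Pa(L-x)/L  [x>a] = 6·3·(6-(9/2))/6 = 9/2 kN·m
Superposition: M = Σ M_i = 1161/16 kN·m ≈ 72.562500 kN·m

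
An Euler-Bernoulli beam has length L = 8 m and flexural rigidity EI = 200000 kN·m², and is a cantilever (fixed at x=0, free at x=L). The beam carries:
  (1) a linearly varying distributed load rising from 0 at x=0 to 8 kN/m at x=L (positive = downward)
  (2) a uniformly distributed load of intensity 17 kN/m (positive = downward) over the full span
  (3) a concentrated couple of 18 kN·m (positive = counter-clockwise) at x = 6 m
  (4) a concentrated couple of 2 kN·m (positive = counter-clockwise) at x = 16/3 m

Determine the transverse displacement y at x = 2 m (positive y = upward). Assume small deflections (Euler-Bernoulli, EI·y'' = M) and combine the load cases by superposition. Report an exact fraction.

y(2) = -8827/1500000 m

Load 1 — triangular load w₀=8 kN/m (0→w₀ over full span):
  y_1 = (w₀Lx³/12-w₀L²x²/6-w₀x⁵/(120L))/EI = (8·8·2³/12-8·8²·2²/6-8·2⁵/(120·8))/200000 = -1121/750000 m
Load 2 — uniform load w=17 kN/m over full span:
  y_2 = -wx²(x²-4Lx+6L²)/(24EI) = -17·2²·(2²-4·8·2+6·8²)/(24·200000) = -459/100000 m
Load 3 — applied couple M₀=18 kN·m at a=6 m (b=L-a=2):
  y_3 = M₀x²/(2EI)  [x≤a] = 18·2²/(2·200000) = 9/50000 m
Load 4 — applied couple M₀=2 kN·m at a=16/3 m (b=L-a=8/3):
  y_4 = M₀x²/(2EI)  [x≤a] = 2·2²/(2·200000) = 1/50000 m
Superposition: y = Σ y_i = -8827/1500000 m ≈ -0.005885 m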